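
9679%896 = 719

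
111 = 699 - 588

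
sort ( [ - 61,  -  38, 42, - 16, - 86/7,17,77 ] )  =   [  -  61, - 38,-16,-86/7,17,42, 77] 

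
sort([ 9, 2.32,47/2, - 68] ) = [ -68 , 2.32, 9,47/2]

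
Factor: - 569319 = -3^1*23^1*37^1*223^1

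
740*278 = 205720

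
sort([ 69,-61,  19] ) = [  -  61 , 19,69 ]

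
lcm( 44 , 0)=0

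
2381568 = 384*6202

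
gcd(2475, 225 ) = 225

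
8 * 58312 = 466496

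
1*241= 241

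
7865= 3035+4830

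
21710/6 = 10855/3=3618.33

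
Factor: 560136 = 2^3*3^1*23339^1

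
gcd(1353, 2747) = 41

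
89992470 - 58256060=31736410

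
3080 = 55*56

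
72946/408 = 178 + 161/204=178.79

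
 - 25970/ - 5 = 5194/1 = 5194.00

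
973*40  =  38920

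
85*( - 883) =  - 75055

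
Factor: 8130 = 2^1*3^1*5^1*271^1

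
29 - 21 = 8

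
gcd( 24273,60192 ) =9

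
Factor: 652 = 2^2*163^1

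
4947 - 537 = 4410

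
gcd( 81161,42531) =1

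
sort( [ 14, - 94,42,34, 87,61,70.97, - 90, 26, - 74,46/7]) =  [ - 94,-90, - 74, 46/7,14,26 , 34, 42, 61, 70.97, 87] 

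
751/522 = 1+229/522  =  1.44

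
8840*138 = 1219920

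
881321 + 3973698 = 4855019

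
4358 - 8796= - 4438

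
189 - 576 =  - 387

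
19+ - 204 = - 185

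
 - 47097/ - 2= 47097/2 = 23548.50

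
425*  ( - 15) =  - 6375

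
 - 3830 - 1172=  - 5002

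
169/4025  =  169/4025= 0.04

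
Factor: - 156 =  - 2^2* 3^1*13^1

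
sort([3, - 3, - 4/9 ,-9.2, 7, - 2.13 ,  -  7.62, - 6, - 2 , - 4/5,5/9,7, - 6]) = [-9.2, - 7.62,-6, - 6,- 3, - 2.13, - 2,  -  4/5,  -  4/9,  5/9,3 , 7,7 ] 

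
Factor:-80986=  - 2^1*40493^1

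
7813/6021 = 1 + 1792/6021 = 1.30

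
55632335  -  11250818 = 44381517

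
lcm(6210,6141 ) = 552690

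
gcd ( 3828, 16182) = 174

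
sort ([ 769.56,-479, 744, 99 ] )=[ - 479, 99,744, 769.56 ]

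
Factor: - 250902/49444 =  - 2^(-1)*3^2*47^ ( - 1 )*53^1 = -477/94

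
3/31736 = 3/31736=0.00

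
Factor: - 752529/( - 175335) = 250843/58445 = 5^( - 1)*71^1 * 3533^1 * 11689^( - 1)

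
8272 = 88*94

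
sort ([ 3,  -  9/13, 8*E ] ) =[ - 9/13,3,  8*E ]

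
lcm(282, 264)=12408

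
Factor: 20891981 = 11^2*23^1 *7507^1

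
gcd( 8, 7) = 1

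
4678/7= 4678/7=668.29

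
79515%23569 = 8808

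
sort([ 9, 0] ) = [ 0,  9 ] 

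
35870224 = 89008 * 403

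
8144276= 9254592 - 1110316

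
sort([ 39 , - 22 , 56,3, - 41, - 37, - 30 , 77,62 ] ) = [ -41, - 37, - 30, - 22, 3,39, 56,62,77 ] 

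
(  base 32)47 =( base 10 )135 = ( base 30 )4F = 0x87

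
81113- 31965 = 49148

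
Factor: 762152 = 2^3*47^1 * 2027^1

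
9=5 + 4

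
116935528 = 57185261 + 59750267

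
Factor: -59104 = -2^5*1847^1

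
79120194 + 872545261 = 951665455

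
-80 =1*( - 80)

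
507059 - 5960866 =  - 5453807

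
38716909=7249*5341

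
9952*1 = 9952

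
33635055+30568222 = 64203277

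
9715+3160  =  12875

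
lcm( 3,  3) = 3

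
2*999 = 1998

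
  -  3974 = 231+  - 4205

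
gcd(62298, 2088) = 18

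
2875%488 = 435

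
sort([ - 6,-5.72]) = [ - 6, - 5.72] 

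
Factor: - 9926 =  - 2^1*7^1*709^1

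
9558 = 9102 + 456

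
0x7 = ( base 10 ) 7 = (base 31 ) 7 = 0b111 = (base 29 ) 7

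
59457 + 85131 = 144588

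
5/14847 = 5/14847 = 0.00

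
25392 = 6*4232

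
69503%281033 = 69503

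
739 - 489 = 250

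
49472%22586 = 4300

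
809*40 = 32360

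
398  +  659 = 1057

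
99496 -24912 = 74584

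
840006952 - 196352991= 643653961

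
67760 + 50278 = 118038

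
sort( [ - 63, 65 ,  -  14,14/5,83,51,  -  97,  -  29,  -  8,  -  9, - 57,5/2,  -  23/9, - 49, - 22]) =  [ - 97,-63,  -  57, -49, - 29, - 22, - 14 , - 9, - 8 , - 23/9, 5/2,  14/5, 51, 65,83 ]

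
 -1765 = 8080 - 9845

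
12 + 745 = 757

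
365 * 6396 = 2334540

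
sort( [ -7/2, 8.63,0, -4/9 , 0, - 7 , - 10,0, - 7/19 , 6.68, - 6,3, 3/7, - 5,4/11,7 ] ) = [-10, - 7, - 6, - 5 , - 7/2,- 4/9, - 7/19  ,  0 , 0,0, 4/11, 3/7,3 , 6.68, 7 , 8.63 ]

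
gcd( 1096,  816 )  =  8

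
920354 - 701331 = 219023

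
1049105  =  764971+284134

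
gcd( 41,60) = 1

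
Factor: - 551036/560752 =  - 2^( - 2 )*101^( - 1)*397^1  =  - 397/404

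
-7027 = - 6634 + -393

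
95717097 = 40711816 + 55005281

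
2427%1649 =778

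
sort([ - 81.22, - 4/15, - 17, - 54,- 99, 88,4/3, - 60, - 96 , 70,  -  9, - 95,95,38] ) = [-99, - 96, - 95,- 81.22, - 60,- 54, -17,- 9, - 4/15,4/3,38, 70 , 88,95] 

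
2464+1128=3592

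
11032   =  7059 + 3973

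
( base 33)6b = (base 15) DE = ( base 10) 209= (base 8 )321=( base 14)10d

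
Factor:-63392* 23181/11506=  - 734744976/5753 = - 2^4*3^1*7^1*11^( - 1 )*283^1  *523^( - 1)* 7727^1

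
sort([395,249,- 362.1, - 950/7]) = [  -  362.1, - 950/7,  249, 395 ]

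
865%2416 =865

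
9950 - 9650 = 300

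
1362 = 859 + 503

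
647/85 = 647/85 = 7.61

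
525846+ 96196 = 622042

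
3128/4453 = 3128/4453 = 0.70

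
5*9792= 48960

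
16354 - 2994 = 13360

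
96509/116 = 96509/116=831.97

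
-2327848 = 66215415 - 68543263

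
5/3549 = 5/3549 = 0.00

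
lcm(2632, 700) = 65800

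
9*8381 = 75429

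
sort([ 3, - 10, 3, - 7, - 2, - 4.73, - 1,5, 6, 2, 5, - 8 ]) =[ - 10 ,  -  8, - 7 , - 4.73,-2, - 1,2,3, 3, 5,5,6] 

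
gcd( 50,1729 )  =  1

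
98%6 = 2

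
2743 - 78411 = -75668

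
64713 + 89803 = 154516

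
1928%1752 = 176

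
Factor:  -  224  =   - 2^5*7^1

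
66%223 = 66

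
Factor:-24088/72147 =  - 2^3* 3^(  -  1)* 3011^1 * 24049^( - 1) 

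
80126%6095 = 891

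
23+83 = 106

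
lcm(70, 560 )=560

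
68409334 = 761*89894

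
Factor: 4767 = 3^1*7^1* 227^1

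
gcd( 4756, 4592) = 164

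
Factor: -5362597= - 31^1*172987^1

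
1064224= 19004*56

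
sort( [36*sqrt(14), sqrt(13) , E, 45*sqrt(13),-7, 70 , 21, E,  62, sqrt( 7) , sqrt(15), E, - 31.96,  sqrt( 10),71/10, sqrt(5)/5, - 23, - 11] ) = [-31.96, - 23 ,- 11, - 7,sqrt (5 )/5,sqrt( 7) , E, E,E,sqrt(10),  sqrt( 13), sqrt(15), 71/10 , 21,62, 70 , 36*sqrt( 14 ), 45*sqrt(13) ] 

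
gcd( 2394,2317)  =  7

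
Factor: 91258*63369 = 2^1*3^3*103^1*443^1 * 2347^1 = 5782928202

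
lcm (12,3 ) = 12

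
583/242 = 2 + 9/22=2.41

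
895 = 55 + 840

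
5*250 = 1250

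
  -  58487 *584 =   -  34156408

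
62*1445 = 89590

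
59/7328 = 59/7328 = 0.01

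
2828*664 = 1877792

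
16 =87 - 71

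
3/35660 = 3/35660=0.00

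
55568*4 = 222272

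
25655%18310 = 7345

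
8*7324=58592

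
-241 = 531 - 772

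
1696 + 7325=9021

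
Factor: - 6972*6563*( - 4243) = 194147952348 = 2^2*3^1* 7^1*83^1 * 4243^1 *6563^1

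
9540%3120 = 180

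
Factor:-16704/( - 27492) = 2^4*3^1 * 79^(-1)  =  48/79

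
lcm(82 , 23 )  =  1886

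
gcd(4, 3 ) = 1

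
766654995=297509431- - 469145564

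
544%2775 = 544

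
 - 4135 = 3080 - 7215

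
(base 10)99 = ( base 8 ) 143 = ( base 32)33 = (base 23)47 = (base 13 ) 78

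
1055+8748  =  9803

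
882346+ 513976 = 1396322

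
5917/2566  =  5917/2566  =  2.31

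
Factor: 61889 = 199^1 * 311^1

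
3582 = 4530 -948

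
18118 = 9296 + 8822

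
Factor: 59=59^1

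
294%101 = 92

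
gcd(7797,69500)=1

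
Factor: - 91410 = -2^1*3^1*5^1*11^1*277^1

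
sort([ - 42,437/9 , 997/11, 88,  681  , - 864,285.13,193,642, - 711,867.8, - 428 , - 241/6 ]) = [ - 864, -711, - 428,-42, - 241/6,437/9,88,997/11,193,285.13,  642,  681,867.8]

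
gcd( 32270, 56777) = 7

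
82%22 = 16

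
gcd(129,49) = 1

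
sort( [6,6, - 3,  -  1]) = [  -  3, - 1,6 , 6]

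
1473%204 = 45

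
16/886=8/443 = 0.02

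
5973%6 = 3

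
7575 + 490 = 8065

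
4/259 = 4/259 = 0.02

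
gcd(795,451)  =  1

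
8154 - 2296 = 5858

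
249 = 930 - 681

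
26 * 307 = 7982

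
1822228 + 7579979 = 9402207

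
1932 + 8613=10545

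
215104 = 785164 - 570060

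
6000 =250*24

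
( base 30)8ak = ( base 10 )7520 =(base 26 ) B36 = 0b1110101100000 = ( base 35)64U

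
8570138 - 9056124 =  - 485986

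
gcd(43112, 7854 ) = 34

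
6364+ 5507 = 11871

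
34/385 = 34/385=0.09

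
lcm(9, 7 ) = 63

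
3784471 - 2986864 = 797607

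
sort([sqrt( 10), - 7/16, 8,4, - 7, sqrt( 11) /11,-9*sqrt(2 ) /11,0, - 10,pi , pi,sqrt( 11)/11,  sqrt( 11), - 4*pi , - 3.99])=[ - 4 * pi, - 10,-7, - 3.99, -9*sqrt( 2)/11, - 7/16,0,sqrt(11 ) /11,sqrt (11)/11, pi,pi,sqrt (10), sqrt(11),4,8 ]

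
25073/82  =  305 + 63/82 = 305.77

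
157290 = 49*3210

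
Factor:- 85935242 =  - 2^1* 43^1*383^1*2609^1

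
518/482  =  259/241 =1.07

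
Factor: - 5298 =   -  2^1*3^1*883^1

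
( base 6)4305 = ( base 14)4DB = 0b1111010001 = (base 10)977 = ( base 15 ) 452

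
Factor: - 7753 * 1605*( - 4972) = 61869405180 = 2^2*3^1* 5^1*11^1*107^1*113^1*7753^1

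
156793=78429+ 78364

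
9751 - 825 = 8926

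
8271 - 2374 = 5897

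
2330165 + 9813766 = 12143931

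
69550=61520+8030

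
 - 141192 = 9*(-15688)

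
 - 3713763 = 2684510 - 6398273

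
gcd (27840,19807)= 29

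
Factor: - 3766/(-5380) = 7/10 = 2^(  -  1)*5^( - 1)*7^1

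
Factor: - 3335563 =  - 7^1 * 11^1*43319^1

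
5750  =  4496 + 1254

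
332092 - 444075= - 111983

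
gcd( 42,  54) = 6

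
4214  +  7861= 12075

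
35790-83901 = -48111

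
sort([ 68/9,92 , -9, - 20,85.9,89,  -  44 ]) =[ - 44, - 20,- 9,68/9,85.9,89 , 92]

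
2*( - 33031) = -66062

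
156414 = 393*398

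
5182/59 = 5182/59=   87.83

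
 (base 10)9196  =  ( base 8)21754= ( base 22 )j00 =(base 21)khj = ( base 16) 23ec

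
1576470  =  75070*21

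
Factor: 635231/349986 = 2^( - 1 )*3^( - 1 )*7^ ( - 1 ) * 13^ (-1)*991^1  =  991/546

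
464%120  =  104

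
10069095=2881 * 3495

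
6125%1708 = 1001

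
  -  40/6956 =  - 10/1739 = - 0.01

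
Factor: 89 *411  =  36579 = 3^1*89^1 * 137^1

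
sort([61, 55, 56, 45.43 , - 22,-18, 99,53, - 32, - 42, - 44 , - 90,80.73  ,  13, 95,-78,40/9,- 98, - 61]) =[ - 98, - 90, - 78,-61, - 44,-42, - 32, - 22, - 18, 40/9,13, 45.43,53,  55, 56, 61,  80.73, 95,99 ]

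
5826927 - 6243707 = - 416780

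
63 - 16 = 47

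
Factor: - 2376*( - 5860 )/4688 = 2^1 * 3^3 * 5^1*11^1 = 2970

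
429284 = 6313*68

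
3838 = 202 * 19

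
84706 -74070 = 10636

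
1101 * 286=314886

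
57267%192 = 51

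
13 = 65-52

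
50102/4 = 12525 +1/2 = 12525.50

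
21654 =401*54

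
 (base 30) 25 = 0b1000001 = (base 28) 29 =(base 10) 65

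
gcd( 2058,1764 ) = 294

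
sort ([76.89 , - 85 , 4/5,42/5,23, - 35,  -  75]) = [-85,-75, - 35,4/5, 42/5, 23, 76.89 ] 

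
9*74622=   671598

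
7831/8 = 978 + 7/8= 978.88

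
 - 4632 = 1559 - 6191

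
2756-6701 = - 3945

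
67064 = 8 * 8383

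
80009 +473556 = 553565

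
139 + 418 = 557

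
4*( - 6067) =-24268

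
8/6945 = 8/6945 = 0.00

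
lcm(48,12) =48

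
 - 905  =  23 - 928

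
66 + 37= 103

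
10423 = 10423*1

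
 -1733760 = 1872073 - 3605833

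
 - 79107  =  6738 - 85845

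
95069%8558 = 931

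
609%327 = 282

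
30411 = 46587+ - 16176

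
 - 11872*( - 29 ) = 344288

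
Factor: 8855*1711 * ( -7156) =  - 108419876180 = - 2^2*5^1*7^1*11^1 * 23^1*29^1*59^1*1789^1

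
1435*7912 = 11353720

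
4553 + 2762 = 7315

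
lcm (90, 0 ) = 0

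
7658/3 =2552+2/3 = 2552.67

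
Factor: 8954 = 2^1*11^2*37^1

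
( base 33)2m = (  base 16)58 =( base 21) 44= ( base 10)88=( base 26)3A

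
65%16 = 1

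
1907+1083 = 2990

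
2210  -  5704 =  - 3494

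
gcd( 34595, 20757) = 6919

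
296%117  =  62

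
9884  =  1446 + 8438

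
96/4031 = 96/4031= 0.02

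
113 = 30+83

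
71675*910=65224250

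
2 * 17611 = 35222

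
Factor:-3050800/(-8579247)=2^4 * 3^( - 1 ) * 5^2*29^1*263^1* 2859749^( - 1 )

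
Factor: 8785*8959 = 78704815  =  5^1 * 7^1*17^2* 31^1 * 251^1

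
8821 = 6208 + 2613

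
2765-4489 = - 1724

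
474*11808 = 5596992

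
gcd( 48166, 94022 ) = 2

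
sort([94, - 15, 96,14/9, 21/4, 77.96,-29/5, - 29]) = [ - 29, -15, - 29/5,14/9, 21/4,77.96, 94,96]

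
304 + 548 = 852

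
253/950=253/950 = 0.27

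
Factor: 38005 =5^1*11^1 * 691^1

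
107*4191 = 448437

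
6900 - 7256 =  - 356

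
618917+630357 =1249274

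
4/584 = 1/146  =  0.01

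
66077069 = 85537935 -19460866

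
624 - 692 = -68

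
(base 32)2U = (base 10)94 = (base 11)86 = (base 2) 1011110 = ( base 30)34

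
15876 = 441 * 36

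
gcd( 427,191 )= 1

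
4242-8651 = - 4409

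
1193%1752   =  1193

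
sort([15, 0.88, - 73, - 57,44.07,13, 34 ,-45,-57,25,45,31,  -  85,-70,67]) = [ - 85, - 73, - 70,  -  57, - 57 , -45,  0.88, 13, 15,25,31,34  ,  44.07 , 45, 67]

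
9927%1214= 215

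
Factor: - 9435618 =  - 2^1*3^2*524201^1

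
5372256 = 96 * 55961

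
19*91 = 1729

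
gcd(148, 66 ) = 2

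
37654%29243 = 8411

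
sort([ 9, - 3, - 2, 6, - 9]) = [-9, - 3, - 2, 6,9]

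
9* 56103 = 504927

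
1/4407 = 1/4407  =  0.00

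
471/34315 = 471/34315 = 0.01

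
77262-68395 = 8867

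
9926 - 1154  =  8772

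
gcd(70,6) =2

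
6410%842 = 516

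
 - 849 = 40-889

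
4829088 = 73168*66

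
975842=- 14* ( - 69703)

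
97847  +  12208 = 110055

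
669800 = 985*680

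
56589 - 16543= 40046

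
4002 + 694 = 4696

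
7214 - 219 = 6995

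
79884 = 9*8876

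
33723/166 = 33723/166 = 203.15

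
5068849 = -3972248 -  - 9041097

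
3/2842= 3/2842=   0.00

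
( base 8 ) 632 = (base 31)d7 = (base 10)410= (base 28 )EI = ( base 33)CE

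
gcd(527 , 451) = 1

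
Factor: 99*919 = 3^2* 11^1*919^1 = 90981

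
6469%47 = 30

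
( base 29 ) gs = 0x1ec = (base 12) 350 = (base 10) 492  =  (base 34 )EG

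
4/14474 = 2/7237= 0.00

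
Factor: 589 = 19^1*31^1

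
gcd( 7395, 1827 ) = 87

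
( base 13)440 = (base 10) 728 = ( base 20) 1G8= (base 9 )888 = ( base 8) 1330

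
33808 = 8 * 4226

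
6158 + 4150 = 10308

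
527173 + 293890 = 821063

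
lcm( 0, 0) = 0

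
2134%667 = 133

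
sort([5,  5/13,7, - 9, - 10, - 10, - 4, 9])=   [ - 10, - 10, - 9, - 4, 5/13, 5,7,9 ] 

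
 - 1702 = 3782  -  5484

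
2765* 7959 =22006635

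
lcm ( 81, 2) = 162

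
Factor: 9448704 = 2^8*3^3*1367^1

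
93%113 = 93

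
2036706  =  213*9562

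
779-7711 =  - 6932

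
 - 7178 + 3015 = -4163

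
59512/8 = 7439 = 7439.00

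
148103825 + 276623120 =424726945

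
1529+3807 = 5336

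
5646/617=5646/617 = 9.15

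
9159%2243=187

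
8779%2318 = 1825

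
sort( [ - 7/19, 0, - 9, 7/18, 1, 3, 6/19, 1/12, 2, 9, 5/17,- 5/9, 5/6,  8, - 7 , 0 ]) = [ - 9, - 7, - 5/9, - 7/19, 0, 0, 1/12,  5/17 , 6/19 , 7/18, 5/6, 1,2,3,  8, 9 ]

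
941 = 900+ 41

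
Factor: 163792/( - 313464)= - 58/111=-2^1*3^ ( - 1) * 29^1*37^(-1 )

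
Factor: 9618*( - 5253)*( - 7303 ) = 2^1*3^2*7^1*17^1*67^1*103^1*109^1*229^1= 368972054262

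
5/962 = 5/962 = 0.01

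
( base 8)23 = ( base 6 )31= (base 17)12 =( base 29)J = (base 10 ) 19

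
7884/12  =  657 = 657.00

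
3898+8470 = 12368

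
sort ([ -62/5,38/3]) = [ - 62/5,  38/3] 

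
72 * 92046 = 6627312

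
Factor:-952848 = - 2^4*3^2*13^1 *509^1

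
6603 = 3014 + 3589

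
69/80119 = 69/80119 = 0.00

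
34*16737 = 569058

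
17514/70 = 1251/5 =250.20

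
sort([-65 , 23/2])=[ - 65, 23/2] 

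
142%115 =27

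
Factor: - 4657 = -4657^1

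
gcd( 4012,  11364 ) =4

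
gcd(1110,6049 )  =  1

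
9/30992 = 9/30992=0.00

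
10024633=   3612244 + 6412389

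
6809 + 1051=7860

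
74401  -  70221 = 4180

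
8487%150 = 87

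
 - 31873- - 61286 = 29413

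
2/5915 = 2/5915 = 0.00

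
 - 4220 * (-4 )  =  16880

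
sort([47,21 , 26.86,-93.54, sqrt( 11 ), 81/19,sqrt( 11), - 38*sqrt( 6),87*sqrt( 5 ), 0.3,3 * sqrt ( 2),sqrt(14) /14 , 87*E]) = [ - 93.54, - 38*sqrt (6 ), sqrt( 14)/14,0.3, sqrt( 11),sqrt( 11 ),3*sqrt(2 ),81/19, 21,26.86,47,87*sqrt( 5),87*E] 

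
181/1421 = 181/1421 = 0.13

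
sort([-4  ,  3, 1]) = [- 4, 1, 3]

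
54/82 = 27/41 = 0.66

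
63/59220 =1/940 = 0.00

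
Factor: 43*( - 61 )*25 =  - 65575=-5^2*43^1*61^1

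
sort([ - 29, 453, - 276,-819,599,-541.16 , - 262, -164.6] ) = [ - 819,-541.16,-276, -262,  -  164.6 , - 29,453, 599]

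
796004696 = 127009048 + 668995648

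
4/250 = 2/125 = 0.02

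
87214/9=87214/9= 9690.44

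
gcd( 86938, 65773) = 17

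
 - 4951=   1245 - 6196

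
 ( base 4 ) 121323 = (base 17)5CA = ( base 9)2243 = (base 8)3173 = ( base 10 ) 1659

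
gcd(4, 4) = 4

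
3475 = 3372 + 103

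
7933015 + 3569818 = 11502833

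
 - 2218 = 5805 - 8023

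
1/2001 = 1/2001 = 0.00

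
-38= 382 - 420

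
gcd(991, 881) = 1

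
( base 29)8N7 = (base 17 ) 18A7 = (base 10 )7402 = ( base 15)22d7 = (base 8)16352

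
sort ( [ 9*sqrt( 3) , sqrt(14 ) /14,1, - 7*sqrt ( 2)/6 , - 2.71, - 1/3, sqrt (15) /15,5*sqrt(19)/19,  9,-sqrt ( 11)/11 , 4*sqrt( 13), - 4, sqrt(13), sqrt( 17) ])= [ - 4, - 2.71, - 7*sqrt(2 ) /6,- 1/3, - sqrt(11) /11, sqrt(15 )/15,sqrt(14 )/14,1,5*sqrt ( 19)/19, sqrt(13),sqrt(17),9 , 4*sqrt(13 ), 9*sqrt (3)] 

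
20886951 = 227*92013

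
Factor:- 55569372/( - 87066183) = 18523124/29022061 = 2^2*457^1*10133^1*29022061^( - 1 )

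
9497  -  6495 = 3002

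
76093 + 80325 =156418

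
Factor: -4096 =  - 2^12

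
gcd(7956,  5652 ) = 36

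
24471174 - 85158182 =-60687008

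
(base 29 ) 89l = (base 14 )27AA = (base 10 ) 7010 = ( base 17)1746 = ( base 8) 15542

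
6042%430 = 22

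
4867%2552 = 2315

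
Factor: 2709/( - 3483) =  - 3^ ( - 2)*7^1 = -7/9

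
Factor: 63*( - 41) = - 3^2*7^1*41^1 = - 2583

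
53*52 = 2756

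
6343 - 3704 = 2639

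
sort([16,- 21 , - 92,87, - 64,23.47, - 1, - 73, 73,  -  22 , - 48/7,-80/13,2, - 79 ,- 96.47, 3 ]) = [ - 96.47,-92, - 79, - 73,  -  64, - 22,-21, - 48/7, - 80/13, - 1, 2, 3, 16,23.47, 73, 87 ] 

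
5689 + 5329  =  11018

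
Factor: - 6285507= - 3^1*83^1 * 25243^1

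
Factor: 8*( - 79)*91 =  - 57512 = - 2^3 * 7^1*13^1 *79^1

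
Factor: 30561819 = 3^1*743^1*13711^1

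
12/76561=12/76561 = 0.00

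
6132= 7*876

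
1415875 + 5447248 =6863123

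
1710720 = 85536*20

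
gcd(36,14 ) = 2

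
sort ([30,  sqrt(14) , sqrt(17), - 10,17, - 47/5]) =[- 10, - 47/5, sqrt( 14),sqrt( 17),17, 30] 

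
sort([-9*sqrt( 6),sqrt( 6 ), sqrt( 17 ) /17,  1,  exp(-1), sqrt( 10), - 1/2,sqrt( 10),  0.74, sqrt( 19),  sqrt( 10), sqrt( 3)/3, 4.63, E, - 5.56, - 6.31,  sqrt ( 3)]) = [-9*sqrt ( 6 ),-6.31,  -  5.56,  -  1/2,  sqrt(17)/17, exp (-1 ),sqrt( 3)/3,0.74,1,sqrt(3),sqrt ( 6),E,sqrt(10),sqrt( 10), sqrt( 10), sqrt( 19), 4.63 ]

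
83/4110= 83/4110 = 0.02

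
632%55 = 27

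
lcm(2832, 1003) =48144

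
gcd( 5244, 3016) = 4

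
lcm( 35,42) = 210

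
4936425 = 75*65819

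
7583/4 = 1895+3/4 = 1895.75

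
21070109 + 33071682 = 54141791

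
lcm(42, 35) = 210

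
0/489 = 0 = 0.00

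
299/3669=299/3669 = 0.08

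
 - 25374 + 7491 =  - 17883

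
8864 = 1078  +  7786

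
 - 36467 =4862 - 41329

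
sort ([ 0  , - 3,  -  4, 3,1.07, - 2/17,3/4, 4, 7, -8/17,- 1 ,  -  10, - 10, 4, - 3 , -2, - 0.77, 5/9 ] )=[  -  10, - 10, - 4, - 3, - 3 ,  -  2, - 1, -0.77,-8/17 ,  -  2/17, 0,5/9, 3/4,1.07, 3,4, 4,7]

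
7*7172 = 50204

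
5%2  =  1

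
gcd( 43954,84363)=1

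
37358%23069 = 14289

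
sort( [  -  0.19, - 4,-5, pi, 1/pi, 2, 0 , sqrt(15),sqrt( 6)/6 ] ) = [  -  5, - 4, - 0.19, 0, 1/pi,sqrt(6) /6 , 2, pi, sqrt(15)]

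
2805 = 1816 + 989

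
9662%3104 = 350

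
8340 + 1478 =9818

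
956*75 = 71700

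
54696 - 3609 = 51087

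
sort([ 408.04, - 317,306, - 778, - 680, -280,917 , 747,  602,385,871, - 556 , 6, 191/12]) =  [ - 778, - 680, - 556, - 317, - 280,6,  191/12,306,385,408.04,602,747,871,917]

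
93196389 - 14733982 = 78462407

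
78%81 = 78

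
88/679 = 88/679 = 0.13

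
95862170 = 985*97322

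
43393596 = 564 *76939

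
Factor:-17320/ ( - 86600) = 1/5 = 5^(-1) 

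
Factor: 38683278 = 2^1*3^3 * 19^1*37^1 * 1019^1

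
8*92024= 736192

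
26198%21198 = 5000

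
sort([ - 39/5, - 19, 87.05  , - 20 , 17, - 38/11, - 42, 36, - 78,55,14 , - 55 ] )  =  [ - 78,-55 ,-42, - 20, - 19, - 39/5,  -  38/11 , 14,17,36, 55, 87.05]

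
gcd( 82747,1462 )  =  1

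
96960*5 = 484800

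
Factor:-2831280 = - 2^4*3^1*5^1*47^1*251^1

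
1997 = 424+1573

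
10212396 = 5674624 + 4537772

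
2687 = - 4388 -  -7075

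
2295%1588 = 707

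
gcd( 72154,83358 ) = 2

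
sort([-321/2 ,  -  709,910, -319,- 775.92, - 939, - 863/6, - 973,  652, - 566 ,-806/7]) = [ - 973,-939, - 775.92, - 709 ,-566,-319, - 321/2,  -  863/6 ,-806/7,  652, 910]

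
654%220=214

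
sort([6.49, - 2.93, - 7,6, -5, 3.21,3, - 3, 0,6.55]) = [  -  7, - 5, - 3,  -  2.93,0,3,3.21 , 6,6.49,6.55 ] 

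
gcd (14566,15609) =1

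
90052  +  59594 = 149646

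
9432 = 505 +8927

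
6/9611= 6/9611=0.00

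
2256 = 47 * 48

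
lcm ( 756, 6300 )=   18900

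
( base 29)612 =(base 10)5077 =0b1001111010101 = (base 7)20542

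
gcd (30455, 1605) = 5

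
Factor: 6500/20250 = 2^1*3^( - 4)*13^1=26/81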